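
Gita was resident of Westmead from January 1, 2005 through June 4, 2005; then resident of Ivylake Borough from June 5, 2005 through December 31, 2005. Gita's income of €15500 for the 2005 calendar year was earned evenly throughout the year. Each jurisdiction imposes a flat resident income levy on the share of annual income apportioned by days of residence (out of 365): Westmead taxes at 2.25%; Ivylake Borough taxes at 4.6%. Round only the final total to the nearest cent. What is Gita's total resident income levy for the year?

Westmead, January 1 – June 4, 2005: 155 days → €15500 × 2.25% × 155/365 = €148.0993
Ivylake Borough, June 5 – December 31, 2005: 210 days → €15500 × 4.6% × 210/365 = €410.2192
Total = €558.3185

€558.32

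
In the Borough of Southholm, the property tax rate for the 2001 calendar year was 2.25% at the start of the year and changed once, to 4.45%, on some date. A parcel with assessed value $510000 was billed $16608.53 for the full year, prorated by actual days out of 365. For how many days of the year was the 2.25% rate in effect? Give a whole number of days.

Let d = days at the first rate; then 365 − d days at the second rate.
$510000 × [2.25%·d + 4.45%·(365−d)] / 365 = $16608.53
Solving gives d = 198, so the new rate took effect on July 18, 2001.

198 days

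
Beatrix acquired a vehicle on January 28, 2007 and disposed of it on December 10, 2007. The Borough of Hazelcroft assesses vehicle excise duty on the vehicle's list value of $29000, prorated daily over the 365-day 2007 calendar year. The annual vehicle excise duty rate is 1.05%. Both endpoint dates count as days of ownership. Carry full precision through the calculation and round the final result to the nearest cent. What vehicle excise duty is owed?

$264.46

Days held (January 28 – December 10, 2007): 317 out of 365
Tax = $29000 × 1.05% × 317/365 = $264.4562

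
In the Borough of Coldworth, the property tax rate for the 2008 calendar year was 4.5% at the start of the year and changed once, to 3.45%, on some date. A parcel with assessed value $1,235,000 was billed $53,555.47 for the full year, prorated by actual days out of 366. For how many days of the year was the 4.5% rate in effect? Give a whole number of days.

Let d = days at the first rate; then 366 − d days at the second rate.
$1,235,000 × [4.5%·d + 3.45%·(366−d)] / 366 = $53,555.47
Solving gives d = 309, so the new rate took effect on November 5, 2008.

309 days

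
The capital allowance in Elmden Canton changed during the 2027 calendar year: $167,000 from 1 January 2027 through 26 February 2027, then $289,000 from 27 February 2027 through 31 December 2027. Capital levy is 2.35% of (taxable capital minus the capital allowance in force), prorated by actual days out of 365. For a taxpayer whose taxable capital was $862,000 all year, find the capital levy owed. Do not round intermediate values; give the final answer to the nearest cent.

1 January – 26 February 2027: 57 days, exemption $167,000 → ($862,000 − $167,000) × 2.35% × 57/365 = $2,550.5548
27 February – 31 December 2027: 308 days, exemption $289,000 → ($862,000 − $289,000) × 2.35% × 308/365 = $11,362.6685
Total = $13,913.2233

$13,913.22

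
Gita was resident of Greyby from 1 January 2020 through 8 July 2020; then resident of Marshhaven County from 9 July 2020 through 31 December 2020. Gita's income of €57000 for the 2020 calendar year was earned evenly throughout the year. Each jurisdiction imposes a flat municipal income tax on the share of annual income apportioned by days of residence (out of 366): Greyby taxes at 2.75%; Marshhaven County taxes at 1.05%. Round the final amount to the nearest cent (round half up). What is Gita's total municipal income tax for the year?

Greyby, 1 January – 8 July 2020: 190 days → €57000 × 2.75% × 190/366 = €813.7295
Marshhaven County, 9 July – 31 December 2020: 176 days → €57000 × 1.05% × 176/366 = €287.8033
Total = €1101.5328

€1101.53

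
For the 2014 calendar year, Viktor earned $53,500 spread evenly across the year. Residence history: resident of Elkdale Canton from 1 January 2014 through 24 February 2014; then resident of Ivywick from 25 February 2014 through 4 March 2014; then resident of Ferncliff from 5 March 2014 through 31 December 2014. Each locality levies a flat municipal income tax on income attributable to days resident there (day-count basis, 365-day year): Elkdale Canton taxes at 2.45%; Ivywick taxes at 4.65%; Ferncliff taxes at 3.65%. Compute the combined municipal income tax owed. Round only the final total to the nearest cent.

Elkdale Canton, 1 January – 24 February 2014: 55 days → $53,500 × 2.45% × 55/365 = $197.5103
Ivywick, 25 February – 4 March 2014: 8 days → $53,500 × 4.65% × 8/365 = $54.5260
Ferncliff, 5 March – 31 December 2014: 302 days → $53,500 × 3.65% × 302/365 = $1,615.7000
Total = $1,867.7363

$1,867.74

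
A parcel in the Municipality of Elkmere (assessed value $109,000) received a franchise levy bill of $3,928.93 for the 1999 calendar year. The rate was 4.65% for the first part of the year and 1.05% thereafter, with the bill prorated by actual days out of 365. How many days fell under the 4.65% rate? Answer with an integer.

259 days

Let d = days at the first rate; then 365 − d days at the second rate.
$109,000 × [4.65%·d + 1.05%·(365−d)] / 365 = $3,928.93
Solving gives d = 259, so the new rate took effect on 17 September 1999.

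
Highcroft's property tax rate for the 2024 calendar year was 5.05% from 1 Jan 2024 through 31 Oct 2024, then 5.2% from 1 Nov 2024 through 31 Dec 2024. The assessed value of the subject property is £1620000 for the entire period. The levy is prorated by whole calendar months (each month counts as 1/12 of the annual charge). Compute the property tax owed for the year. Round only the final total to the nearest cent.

£82215.00

1 Jan – 31 Oct 2024: 10 months at 5.05% → £1620000 × 5.05% × 10/12 = £68175.0000
1 Nov – 31 Dec 2024: 2 months at 5.2% → £1620000 × 5.2% × 2/12 = £14040.0000
Total = £82215.0000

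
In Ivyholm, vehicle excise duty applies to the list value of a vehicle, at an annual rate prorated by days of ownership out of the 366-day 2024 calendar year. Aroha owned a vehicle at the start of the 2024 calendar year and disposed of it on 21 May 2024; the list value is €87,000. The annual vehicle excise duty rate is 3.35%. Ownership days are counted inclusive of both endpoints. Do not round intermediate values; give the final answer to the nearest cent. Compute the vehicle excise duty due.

Days held (1 January – 21 May 2024): 142 out of 366
Tax = €87,000 × 3.35% × 142/366 = €1,130.7623

€1,130.76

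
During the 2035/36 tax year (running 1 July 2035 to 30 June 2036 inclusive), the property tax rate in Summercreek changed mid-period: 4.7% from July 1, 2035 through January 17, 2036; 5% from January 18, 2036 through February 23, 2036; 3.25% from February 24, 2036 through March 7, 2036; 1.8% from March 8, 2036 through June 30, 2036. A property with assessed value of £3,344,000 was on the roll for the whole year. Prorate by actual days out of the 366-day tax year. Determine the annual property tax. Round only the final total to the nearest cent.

£125,989.31

July 1, 2035 – January 17, 2036: 201 days at 4.7% → £3,344,000 × 4.7% × 201/366 = £86,313.5738
January 18 – February 23, 2036: 37 days at 5% → £3,344,000 × 5% × 37/366 = £16,902.7322
February 24 – March 7, 2036: 13 days at 3.25% → £3,344,000 × 3.25% × 13/366 = £3,860.2186
March 8 – June 30, 2036: 115 days at 1.8% → £3,344,000 × 1.8% × 115/366 = £18,912.7869
Total = £125,989.3115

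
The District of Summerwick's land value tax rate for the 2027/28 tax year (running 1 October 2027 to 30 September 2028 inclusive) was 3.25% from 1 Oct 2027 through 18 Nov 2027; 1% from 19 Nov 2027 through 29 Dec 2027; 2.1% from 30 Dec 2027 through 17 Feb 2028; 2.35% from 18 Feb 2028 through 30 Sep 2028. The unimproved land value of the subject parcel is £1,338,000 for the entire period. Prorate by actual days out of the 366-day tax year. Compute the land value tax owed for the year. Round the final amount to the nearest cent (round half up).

£30,574.76

1 Oct – 18 Nov 2027: 49 days at 3.25% → £1,338,000 × 3.25% × 49/366 = £5,821.7623
19 Nov – 29 Dec 2027: 41 days at 1% → £1,338,000 × 1% × 41/366 = £1,498.8525
30 Dec 2027 – 17 Feb 2028: 50 days at 2.1% → £1,338,000 × 2.1% × 50/366 = £3,838.5246
18 Feb – 30 Sep 2028: 226 days at 2.35% → £1,338,000 × 2.35% × 226/366 = £19,415.6230
Total = £30,574.7623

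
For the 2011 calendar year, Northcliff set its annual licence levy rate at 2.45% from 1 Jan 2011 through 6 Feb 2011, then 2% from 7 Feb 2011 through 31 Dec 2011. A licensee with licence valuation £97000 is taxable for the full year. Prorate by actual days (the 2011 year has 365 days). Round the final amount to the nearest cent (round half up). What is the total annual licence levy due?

£1984.25

1 Jan – 6 Feb 2011: 37 days at 2.45% → £97000 × 2.45% × 37/365 = £240.9055
7 Feb – 31 Dec 2011: 328 days at 2% → £97000 × 2% × 328/365 = £1743.3425
Total = £1984.2479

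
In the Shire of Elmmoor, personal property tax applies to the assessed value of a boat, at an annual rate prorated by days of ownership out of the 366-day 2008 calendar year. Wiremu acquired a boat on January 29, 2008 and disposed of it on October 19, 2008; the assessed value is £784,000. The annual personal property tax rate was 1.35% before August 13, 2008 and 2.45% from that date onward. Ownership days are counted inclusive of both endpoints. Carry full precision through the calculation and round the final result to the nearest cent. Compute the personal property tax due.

£9,265.55

January 29 – August 12, 2008: 197 days at 1.35% → £784,000 × 1.35% × 197/366 = £5,696.8525
August 13 – October 19, 2008: 68 days at 2.45% → £784,000 × 2.45% × 68/366 = £3,568.6995
Total = £9,265.5519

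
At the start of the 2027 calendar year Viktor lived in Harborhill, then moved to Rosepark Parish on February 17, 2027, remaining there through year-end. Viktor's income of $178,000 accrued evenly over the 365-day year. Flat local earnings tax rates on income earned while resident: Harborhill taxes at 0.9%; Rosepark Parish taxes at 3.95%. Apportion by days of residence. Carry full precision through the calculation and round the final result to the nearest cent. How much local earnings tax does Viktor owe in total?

Harborhill, January 1 – February 16, 2027: 47 days → $178,000 × 0.9% × 47/365 = $206.2849
Rosepark Parish, February 17 – December 31, 2027: 318 days → $178,000 × 3.95% × 318/365 = $6,125.6384
Total = $6,331.9233

$6,331.92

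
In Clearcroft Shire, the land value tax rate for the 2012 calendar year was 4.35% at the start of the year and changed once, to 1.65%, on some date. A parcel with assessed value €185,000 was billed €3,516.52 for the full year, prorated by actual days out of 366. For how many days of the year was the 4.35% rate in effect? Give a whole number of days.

34 days

Let d = days at the first rate; then 366 − d days at the second rate.
€185,000 × [4.35%·d + 1.65%·(366−d)] / 366 = €3,516.52
Solving gives d = 34, so the new rate took effect on 4 February 2012.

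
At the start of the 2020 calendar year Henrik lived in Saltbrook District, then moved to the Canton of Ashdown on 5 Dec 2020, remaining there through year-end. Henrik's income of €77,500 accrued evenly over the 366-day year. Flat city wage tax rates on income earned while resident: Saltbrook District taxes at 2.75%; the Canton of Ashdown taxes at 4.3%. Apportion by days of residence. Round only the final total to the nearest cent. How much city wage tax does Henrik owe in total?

Saltbrook District, 1 Jan – 4 Dec 2020: 339 days → €77,500 × 2.75% × 339/366 = €1,974.0266
The Canton of Ashdown, 5 Dec – 31 Dec 2020: 27 days → €77,500 × 4.3% × 27/366 = €245.8402
Total = €2,219.8668

€2,219.87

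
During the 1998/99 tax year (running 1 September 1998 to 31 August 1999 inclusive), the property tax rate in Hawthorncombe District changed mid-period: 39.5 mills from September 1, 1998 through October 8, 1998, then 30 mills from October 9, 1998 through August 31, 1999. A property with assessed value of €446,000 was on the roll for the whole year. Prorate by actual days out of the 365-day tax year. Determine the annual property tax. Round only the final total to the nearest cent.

€13,821.11

September 1 – October 8, 1998: 38 days at 39.5 mills → €446,000 × 3.95% × 38/365 = €1,834.0986
October 9, 1998 – August 31, 1999: 327 days at 30 mills → €446,000 × 3% × 327/365 = €11,987.0137
Total = €13,821.1123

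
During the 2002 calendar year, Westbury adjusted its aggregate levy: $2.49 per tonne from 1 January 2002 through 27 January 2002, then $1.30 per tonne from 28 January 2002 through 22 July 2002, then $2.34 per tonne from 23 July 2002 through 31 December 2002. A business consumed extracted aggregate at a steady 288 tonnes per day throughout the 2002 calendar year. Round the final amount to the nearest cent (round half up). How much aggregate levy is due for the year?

1 January – 27 January 2002: 27 days × 288 tonnes/day = 7,776 tonnes at $2.49/tonne → $19,362.24
28 January – 22 July 2002: 176 days × 288 tonnes/day = 50,688 tonnes at $1.30/tonne → $65,894.40
23 July – 31 December 2002: 162 days × 288 tonnes/day = 46,656 tonnes at $2.34/tonne → $109,175.04

$194,431.68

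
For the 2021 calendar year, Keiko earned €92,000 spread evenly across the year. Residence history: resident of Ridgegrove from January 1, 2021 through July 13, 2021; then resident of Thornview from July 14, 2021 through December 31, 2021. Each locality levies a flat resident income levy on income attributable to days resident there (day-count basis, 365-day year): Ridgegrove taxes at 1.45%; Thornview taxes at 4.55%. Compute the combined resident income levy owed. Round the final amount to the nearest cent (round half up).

Ridgegrove, January 1 – July 13, 2021: 194 days → €92,000 × 1.45% × 194/365 = €709.0301
Thornview, July 14 – December 31, 2021: 171 days → €92,000 × 4.55% × 171/365 = €1,961.1123
Total = €2,670.1425

€2,670.14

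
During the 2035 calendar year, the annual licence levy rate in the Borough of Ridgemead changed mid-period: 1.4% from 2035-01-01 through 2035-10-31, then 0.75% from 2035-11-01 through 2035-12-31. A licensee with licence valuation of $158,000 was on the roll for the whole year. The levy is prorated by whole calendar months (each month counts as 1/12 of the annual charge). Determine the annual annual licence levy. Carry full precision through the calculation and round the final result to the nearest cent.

$2,040.83

2035-01-01 to 2035-10-31: 10 months at 1.4% → $158,000 × 1.4% × 10/12 = $1,843.3333
2035-11-01 to 2035-12-31: 2 months at 0.75% → $158,000 × 0.75% × 2/12 = $197.5000
Total = $2,040.8333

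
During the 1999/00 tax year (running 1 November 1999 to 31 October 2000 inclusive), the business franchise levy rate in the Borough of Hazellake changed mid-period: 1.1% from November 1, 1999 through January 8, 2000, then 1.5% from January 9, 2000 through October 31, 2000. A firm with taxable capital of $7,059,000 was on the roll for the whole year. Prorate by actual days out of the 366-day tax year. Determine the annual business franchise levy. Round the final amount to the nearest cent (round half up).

$100,561.82

November 1, 1999 – January 8, 2000: 69 days at 1.1% → $7,059,000 × 1.1% × 69/366 = $14,638.7459
January 9 – October 31, 2000: 297 days at 1.5% → $7,059,000 × 1.5% × 297/366 = $85,923.0738
Total = $100,561.8197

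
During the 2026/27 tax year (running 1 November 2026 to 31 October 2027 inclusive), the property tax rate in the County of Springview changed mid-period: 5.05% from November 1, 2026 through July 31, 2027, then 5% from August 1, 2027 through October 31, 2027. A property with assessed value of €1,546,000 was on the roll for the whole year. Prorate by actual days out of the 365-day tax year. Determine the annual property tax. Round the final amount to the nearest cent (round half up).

€77,878.16

November 1, 2026 – July 31, 2027: 273 days at 5.05% → €1,546,000 × 5.05% × 273/365 = €58,394.3260
August 1 – October 31, 2027: 92 days at 5% → €1,546,000 × 5% × 92/365 = €19,483.8356
Total = €77,878.1616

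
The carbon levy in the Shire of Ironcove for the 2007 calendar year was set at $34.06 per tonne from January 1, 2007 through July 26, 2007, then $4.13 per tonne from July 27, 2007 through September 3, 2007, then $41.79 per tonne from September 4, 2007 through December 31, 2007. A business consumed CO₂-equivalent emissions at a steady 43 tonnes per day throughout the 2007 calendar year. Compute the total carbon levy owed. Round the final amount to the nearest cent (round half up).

January 1 – July 26, 2007: 207 days × 43 tonnes/day = 8,901 tonnes at $34.06/tonne → $303,168.06
July 27 – September 3, 2007: 39 days × 43 tonnes/day = 1,677 tonnes at $4.13/tonne → $6,926.01
September 4 – December 31, 2007: 119 days × 43 tonnes/day = 5,117 tonnes at $41.79/tonne → $213,839.43

$523,933.50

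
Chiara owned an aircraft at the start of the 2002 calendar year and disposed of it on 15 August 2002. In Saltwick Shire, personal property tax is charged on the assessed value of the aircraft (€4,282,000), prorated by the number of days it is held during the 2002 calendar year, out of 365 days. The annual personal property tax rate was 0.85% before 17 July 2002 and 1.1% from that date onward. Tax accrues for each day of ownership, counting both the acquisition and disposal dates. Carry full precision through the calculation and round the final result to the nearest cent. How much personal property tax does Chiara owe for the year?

1 January – 16 July 2002: 197 days at 0.85% → €4,282,000 × 0.85% × 197/365 = €19,644.4082
17 July – 15 August 2002: 30 days at 1.1% → €4,282,000 × 1.1% × 30/365 = €3,871.3973
Total = €23,515.8055

€23,515.81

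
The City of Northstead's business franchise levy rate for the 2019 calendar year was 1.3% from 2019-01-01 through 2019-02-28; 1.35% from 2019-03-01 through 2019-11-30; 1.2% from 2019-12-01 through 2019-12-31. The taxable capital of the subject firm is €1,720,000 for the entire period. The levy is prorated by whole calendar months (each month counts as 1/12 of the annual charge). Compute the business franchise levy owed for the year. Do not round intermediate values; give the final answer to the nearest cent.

2019-01-01 to 2019-02-28: 2 months at 1.3% → €1,720,000 × 1.3% × 2/12 = €3,726.6667
2019-03-01 to 2019-11-30: 9 months at 1.35% → €1,720,000 × 1.35% × 9/12 = €17,415.0000
2019-12-01 to 2019-12-31: 1 month at 1.2% → €1,720,000 × 1.2% × 1/12 = €1,720.0000
Total = €22,861.6667

€22,861.67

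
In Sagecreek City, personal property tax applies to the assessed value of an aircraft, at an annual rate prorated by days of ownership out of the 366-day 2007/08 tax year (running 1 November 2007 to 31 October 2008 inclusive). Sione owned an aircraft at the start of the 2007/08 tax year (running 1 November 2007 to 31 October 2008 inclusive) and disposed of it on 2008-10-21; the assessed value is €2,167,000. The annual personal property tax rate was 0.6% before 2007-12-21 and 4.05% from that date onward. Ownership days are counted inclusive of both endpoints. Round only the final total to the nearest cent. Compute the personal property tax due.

2007-11-01 to 2007-12-20: 50 days at 0.6% → €2,167,000 × 0.6% × 50/366 = €1,776.2295
2007-12-21 to 2008-10-21: 306 days at 4.05% → €2,167,000 × 4.05% × 306/366 = €73,376.0410
Total = €75,152.2705

€75,152.27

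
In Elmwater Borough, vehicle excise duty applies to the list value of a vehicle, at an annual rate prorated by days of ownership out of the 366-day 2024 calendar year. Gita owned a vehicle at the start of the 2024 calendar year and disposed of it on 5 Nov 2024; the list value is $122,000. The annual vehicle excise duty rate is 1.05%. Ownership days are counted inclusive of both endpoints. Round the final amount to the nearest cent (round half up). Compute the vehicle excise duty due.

$1,085.00

Days held (1 Jan – 5 Nov 2024): 310 out of 366
Tax = $122,000 × 1.05% × 310/366 = $1,085.0000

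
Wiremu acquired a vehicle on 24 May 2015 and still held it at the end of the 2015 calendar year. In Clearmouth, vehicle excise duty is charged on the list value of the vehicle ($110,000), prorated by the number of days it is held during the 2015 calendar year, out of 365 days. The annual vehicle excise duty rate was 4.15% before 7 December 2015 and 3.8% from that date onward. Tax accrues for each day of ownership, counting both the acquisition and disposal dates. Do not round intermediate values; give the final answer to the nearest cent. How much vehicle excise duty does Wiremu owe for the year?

24 May – 6 December 2015: 197 days at 4.15% → $110,000 × 4.15% × 197/365 = $2,463.8493
7 December – 31 December 2015: 25 days at 3.8% → $110,000 × 3.8% × 25/365 = $286.3014
Total = $2,750.1507

$2,750.15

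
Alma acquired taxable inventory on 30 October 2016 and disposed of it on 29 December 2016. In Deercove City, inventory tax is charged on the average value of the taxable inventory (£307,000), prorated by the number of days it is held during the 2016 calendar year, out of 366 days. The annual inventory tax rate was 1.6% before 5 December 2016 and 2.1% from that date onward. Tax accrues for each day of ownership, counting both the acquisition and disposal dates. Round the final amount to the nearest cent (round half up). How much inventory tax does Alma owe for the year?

£923.52

30 October – 4 December 2016: 36 days at 1.6% → £307,000 × 1.6% × 36/366 = £483.1475
5 December – 29 December 2016: 25 days at 2.1% → £307,000 × 2.1% × 25/366 = £440.3689
Total = £923.5164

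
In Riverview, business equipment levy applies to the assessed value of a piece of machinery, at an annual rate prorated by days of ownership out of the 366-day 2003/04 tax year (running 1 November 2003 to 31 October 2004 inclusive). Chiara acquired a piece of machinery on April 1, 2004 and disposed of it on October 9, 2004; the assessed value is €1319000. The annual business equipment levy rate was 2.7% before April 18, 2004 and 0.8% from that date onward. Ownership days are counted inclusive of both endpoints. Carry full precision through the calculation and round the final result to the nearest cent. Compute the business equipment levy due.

April 1 – April 17, 2004: 17 days at 2.7% → €1319000 × 2.7% × 17/366 = €1654.1557
April 18 – October 9, 2004: 175 days at 0.8% → €1319000 × 0.8% × 175/366 = €5045.3552
Total = €6699.5109

€6699.51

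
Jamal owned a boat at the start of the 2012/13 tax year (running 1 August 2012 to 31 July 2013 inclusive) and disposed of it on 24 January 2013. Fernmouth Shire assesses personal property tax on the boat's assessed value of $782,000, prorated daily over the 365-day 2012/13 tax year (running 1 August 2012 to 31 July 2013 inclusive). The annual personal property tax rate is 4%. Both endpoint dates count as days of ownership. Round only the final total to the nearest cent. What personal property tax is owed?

Days held (1 August 2012 – 24 January 2013): 177 out of 365
Tax = $782,000 × 4% × 177/365 = $15,168.6575

$15,168.66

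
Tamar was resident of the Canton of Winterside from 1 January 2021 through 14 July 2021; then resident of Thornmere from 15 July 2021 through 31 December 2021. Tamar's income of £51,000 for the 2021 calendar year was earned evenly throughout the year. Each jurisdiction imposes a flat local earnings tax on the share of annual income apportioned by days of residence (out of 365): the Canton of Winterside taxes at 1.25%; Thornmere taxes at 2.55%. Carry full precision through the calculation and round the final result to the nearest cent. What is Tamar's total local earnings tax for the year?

The Canton of Winterside, 1 January – 14 July 2021: 195 days → £51,000 × 1.25% × 195/365 = £340.5822
Thornmere, 15 July – 31 December 2021: 170 days → £51,000 × 2.55% × 170/365 = £605.7123
Total = £946.2945

£946.29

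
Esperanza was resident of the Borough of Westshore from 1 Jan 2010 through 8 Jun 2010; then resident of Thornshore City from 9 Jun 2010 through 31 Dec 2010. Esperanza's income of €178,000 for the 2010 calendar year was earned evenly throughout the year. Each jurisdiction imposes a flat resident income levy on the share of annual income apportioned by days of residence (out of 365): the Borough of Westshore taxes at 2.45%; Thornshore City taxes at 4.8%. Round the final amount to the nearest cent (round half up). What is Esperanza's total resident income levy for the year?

€6,721.82

The Borough of Westshore, 1 Jan – 8 Jun 2010: 159 days → €178,000 × 2.45% × 159/365 = €1,899.7233
Thornshore City, 9 Jun – 31 Dec 2010: 206 days → €178,000 × 4.8% × 206/365 = €4,822.0932
Total = €6,721.8164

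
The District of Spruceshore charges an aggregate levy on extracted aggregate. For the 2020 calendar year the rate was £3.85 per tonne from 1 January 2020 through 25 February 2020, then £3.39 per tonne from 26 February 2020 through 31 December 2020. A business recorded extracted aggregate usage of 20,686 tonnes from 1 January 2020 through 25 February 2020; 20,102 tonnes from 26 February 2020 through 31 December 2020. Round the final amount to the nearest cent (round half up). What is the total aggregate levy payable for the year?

1 January – 25 February 2020: 20,686 tonnes at £3.85/tonne → £79,641.10
26 February – 31 December 2020: 20,102 tonnes at £3.39/tonne → £68,145.78

£147,786.88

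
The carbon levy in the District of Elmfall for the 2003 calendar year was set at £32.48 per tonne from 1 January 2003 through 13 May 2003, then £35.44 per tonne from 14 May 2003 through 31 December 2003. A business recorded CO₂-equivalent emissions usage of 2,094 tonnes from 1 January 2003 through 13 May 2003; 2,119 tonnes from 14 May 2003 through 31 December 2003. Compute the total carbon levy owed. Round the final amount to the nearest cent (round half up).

1 January – 13 May 2003: 2,094 tonnes at £32.48/tonne → £68,013.12
14 May – 31 December 2003: 2,119 tonnes at £35.44/tonne → £75,097.36

£143,110.48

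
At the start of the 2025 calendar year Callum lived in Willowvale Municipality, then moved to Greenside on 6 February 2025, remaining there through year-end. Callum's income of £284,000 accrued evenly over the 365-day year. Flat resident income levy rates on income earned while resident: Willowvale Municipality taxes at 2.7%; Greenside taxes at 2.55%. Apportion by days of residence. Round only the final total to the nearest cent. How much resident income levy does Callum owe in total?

Willowvale Municipality, 1 January – 5 February 2025: 36 days → £284,000 × 2.7% × 36/365 = £756.2959
Greenside, 6 February – 31 December 2025: 329 days → £284,000 × 2.55% × 329/365 = £6,527.7205
Total = £7,284.0164

£7,284.02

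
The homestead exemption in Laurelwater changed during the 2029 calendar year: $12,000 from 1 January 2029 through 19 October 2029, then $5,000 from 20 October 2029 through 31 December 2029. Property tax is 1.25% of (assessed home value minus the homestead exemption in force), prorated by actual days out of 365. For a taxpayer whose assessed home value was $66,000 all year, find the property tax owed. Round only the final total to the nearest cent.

$692.50

1 January – 19 October 2029: 292 days, exemption $12,000 → ($66,000 − $12,000) × 1.25% × 292/365 = $540.0000
20 October – 31 December 2029: 73 days, exemption $5,000 → ($66,000 − $5,000) × 1.25% × 73/365 = $152.5000
Total = $692.5000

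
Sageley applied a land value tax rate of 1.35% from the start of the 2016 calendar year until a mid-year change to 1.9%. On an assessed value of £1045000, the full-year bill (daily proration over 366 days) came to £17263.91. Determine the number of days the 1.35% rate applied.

Let d = days at the first rate; then 366 − d days at the second rate.
£1045000 × [1.35%·d + 1.9%·(366−d)] / 366 = £17263.91
Solving gives d = 165, so the new rate took effect on June 14, 2016.

165 days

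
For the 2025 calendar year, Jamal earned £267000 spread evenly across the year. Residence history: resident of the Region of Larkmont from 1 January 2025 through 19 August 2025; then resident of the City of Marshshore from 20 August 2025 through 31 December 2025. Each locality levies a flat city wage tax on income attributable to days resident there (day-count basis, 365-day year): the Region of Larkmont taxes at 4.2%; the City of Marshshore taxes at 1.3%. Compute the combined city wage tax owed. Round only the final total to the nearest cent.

£8371.36

The Region of Larkmont, 1 January – 19 August 2025: 231 days → £267000 × 4.2% × 231/365 = £7097.0795
The City of Marshshore, 20 August – 31 December 2025: 134 days → £267000 × 1.3% × 134/365 = £1274.2849
Total = £8371.3644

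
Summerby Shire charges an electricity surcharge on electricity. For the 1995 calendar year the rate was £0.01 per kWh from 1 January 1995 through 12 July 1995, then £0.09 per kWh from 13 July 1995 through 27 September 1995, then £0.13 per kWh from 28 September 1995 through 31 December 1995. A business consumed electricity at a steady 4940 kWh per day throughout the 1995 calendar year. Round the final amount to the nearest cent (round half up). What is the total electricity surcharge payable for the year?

£104,777.40

1 January – 12 July 1995: 193 days × 4940 kWh/day = 953,420 kWh at £0.01/kWh → £9,534.20
13 July – 27 September 1995: 77 days × 4940 kWh/day = 380,380 kWh at £0.09/kWh → £34,234.20
28 September – 31 December 1995: 95 days × 4940 kWh/day = 469,300 kWh at £0.13/kWh → £61,009.00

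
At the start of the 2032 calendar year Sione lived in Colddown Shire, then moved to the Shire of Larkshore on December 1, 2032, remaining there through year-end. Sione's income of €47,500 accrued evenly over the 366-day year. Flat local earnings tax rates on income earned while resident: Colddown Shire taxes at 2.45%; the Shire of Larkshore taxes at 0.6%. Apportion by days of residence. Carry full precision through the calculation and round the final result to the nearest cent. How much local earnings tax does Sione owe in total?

€1,089.32

Colddown Shire, January 1 – November 30, 2032: 335 days → €47,500 × 2.45% × 335/366 = €1,065.1810
The Shire of Larkshore, December 1 – December 31, 2032: 31 days → €47,500 × 0.6% × 31/366 = €24.1393
Total = €1,089.3204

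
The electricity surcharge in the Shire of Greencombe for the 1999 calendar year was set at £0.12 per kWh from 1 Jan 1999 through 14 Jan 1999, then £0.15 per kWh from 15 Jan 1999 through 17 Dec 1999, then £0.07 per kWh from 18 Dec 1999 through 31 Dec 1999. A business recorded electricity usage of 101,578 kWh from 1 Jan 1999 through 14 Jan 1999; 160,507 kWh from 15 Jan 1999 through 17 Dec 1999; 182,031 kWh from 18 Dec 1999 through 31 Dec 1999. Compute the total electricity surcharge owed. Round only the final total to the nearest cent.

1 Jan – 14 Jan 1999: 101,578 kWh at £0.12/kWh → £12,189.36
15 Jan – 17 Dec 1999: 160,507 kWh at £0.15/kWh → £24,076.05
18 Dec – 31 Dec 1999: 182,031 kWh at £0.07/kWh → £12,742.17

£49,007.58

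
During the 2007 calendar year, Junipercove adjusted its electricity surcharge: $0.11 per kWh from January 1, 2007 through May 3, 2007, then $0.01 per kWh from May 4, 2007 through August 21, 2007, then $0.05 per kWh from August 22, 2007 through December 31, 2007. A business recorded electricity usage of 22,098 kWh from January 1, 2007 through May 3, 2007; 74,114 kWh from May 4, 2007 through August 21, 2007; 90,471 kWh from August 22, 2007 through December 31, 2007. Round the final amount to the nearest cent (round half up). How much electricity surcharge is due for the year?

$7695.47

January 1 – May 3, 2007: 22,098 kWh at $0.11/kWh → $2430.78
May 4 – August 21, 2007: 74,114 kWh at $0.01/kWh → $741.14
August 22 – December 31, 2007: 90,471 kWh at $0.05/kWh → $4523.55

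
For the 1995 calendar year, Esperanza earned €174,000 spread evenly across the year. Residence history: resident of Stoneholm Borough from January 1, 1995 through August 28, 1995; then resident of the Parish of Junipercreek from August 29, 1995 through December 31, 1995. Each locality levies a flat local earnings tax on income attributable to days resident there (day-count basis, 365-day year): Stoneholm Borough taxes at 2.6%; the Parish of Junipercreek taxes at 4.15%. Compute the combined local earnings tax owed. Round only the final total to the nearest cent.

€5,447.63

Stoneholm Borough, January 1 – August 28, 1995: 240 days → €174,000 × 2.6% × 240/365 = €2,974.6849
The Parish of Junipercreek, August 29 – December 31, 1995: 125 days → €174,000 × 4.15% × 125/365 = €2,472.9452
Total = €5,447.6301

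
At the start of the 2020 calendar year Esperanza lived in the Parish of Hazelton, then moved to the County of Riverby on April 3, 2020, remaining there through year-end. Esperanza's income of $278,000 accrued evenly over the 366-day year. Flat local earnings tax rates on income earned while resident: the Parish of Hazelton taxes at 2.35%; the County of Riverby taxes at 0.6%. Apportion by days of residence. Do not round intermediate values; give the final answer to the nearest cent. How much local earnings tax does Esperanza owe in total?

$2,904.19

The Parish of Hazelton, January 1 – April 2, 2020: 93 days → $278,000 × 2.35% × 93/366 = $1,660.0246
The County of Riverby, April 3 – December 31, 2020: 273 days → $278,000 × 0.6% × 273/366 = $1,244.1639
Total = $2,904.1885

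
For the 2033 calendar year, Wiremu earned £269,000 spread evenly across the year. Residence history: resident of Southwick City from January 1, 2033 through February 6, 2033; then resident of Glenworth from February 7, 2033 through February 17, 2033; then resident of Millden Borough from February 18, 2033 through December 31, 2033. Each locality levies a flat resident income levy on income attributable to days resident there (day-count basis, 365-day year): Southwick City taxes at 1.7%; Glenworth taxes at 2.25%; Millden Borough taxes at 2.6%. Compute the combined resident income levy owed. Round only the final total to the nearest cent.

Southwick City, January 1 – February 6, 2033: 37 days → £269,000 × 1.7% × 37/365 = £463.5644
Glenworth, February 7 – February 17, 2033: 11 days → £269,000 × 2.25% × 11/365 = £182.4041
Millden Borough, February 18 – December 31, 2033: 317 days → £269,000 × 2.6% × 317/365 = £6,074.2411
Total = £6,720.2096

£6,720.21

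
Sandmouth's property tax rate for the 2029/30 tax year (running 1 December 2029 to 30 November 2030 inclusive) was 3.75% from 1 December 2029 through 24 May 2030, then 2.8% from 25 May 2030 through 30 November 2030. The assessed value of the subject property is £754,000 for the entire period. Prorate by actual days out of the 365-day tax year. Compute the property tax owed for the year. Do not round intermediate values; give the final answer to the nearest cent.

1 December 2029 – 24 May 2030: 175 days at 3.75% → £754,000 × 3.75% × 175/365 = £13,556.5068
25 May – 30 November 2030: 190 days at 2.8% → £754,000 × 2.8% × 190/365 = £10,989.8082
Total = £24,546.3151

£24,546.32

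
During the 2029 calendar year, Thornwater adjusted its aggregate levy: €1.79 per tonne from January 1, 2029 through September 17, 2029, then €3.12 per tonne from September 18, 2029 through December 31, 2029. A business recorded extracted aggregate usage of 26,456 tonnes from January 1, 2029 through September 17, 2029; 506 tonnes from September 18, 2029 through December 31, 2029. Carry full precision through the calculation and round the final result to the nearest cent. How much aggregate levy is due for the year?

€48,934.96

January 1 – September 17, 2029: 26,456 tonnes at €1.79/tonne → €47,356.24
September 18 – December 31, 2029: 506 tonnes at €3.12/tonne → €1,578.72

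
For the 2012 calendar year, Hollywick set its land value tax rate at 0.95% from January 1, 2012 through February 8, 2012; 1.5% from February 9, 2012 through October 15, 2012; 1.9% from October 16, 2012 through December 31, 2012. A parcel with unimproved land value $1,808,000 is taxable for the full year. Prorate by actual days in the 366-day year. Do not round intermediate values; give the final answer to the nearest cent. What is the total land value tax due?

$27,581.88

January 1 – February 8, 2012: 39 days at 0.95% → $1,808,000 × 0.95% × 39/366 = $1,830.2295
February 9 – October 15, 2012: 250 days at 1.5% → $1,808,000 × 1.5% × 250/366 = $18,524.5902
October 16 – December 31, 2012: 77 days at 1.9% → $1,808,000 × 1.9% × 77/366 = $7,227.0601
Total = $27,581.8798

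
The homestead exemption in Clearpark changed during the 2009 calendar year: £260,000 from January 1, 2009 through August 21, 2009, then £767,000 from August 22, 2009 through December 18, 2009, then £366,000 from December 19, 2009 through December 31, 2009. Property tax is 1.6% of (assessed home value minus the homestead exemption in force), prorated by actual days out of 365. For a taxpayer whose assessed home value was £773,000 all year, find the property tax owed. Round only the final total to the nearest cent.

£5,502.86

January 1 – August 21, 2009: 233 days, exemption £260,000 → (£773,000 − £260,000) × 1.6% × 233/365 = £5,239.6274
August 22 – December 18, 2009: 119 days, exemption £767,000 → (£773,000 − £767,000) × 1.6% × 119/365 = £31.2986
December 19 – December 31, 2009: 13 days, exemption £366,000 → (£773,000 − £366,000) × 1.6% × 13/365 = £231.9342
Total = £5,502.8603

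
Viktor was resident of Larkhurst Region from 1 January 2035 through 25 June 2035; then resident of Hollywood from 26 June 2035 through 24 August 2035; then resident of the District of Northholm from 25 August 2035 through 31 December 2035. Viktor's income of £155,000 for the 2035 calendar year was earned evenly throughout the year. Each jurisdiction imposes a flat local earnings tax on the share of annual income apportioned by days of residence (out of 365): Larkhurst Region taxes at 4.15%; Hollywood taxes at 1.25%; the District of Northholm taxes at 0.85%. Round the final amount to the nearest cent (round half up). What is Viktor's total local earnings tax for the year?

Larkhurst Region, 1 January – 25 June 2035: 176 days → £155,000 × 4.15% × 176/365 = £3,101.6986
Hollywood, 26 June – 24 August 2035: 60 days → £155,000 × 1.25% × 60/365 = £318.4932
The District of Northholm, 25 August – 31 December 2035: 129 days → £155,000 × 0.85% × 129/365 = £465.6370
Total = £3,885.8288

£3,885.83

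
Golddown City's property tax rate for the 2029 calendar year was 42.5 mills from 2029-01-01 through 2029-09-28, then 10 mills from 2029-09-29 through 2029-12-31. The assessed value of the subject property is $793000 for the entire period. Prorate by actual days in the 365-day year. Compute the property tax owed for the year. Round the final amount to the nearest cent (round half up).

2029-01-01 to 2029-09-28: 271 days at 42.5 mills → $793000 × 4.25% × 271/365 = $25022.9521
2029-09-29 to 2029-12-31: 94 days at 10 mills → $793000 × 1% × 94/365 = $2042.2466
Total = $27065.1986

$27065.20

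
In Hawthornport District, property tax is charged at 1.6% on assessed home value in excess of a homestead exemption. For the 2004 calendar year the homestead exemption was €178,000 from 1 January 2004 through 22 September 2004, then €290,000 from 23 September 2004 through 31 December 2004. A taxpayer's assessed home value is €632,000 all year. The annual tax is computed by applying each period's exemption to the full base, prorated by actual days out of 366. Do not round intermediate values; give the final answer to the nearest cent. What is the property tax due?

1 January – 22 September 2004: 266 days, exemption €178,000 → (€632,000 − €178,000) × 1.6% × 266/366 = €5,279.3005
23 September – 31 December 2004: 100 days, exemption €290,000 → (€632,000 − €290,000) × 1.6% × 100/366 = €1,495.0820
Total = €6,774.3825

€6,774.38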